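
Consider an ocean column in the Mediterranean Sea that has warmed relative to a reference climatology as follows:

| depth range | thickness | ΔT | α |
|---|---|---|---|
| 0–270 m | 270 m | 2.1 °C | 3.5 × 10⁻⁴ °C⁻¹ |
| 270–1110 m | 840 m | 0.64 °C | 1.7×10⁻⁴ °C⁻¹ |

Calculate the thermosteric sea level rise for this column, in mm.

Δh = 290 mm

3.5×10⁻⁴ × 2.1 × 270 = 0.19845 m
840 × 1.7×10⁻⁴ × 0.64 = 0.091392 m
Δh = 0.19845 + 0.091392 = 0.289842 m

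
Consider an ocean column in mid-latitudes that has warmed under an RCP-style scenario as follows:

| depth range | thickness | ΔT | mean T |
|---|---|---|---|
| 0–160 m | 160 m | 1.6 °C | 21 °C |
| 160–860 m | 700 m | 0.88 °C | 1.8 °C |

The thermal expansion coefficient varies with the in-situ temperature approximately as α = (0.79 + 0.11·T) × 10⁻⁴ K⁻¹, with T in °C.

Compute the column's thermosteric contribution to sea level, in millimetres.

Δh = 140 mm

Layer 1: α = (0.79 + 0.11×21)×10⁻⁴ = 3.1×10⁻⁴ K⁻¹
Layer 2: α = (0.79 + 0.11×1.8)×10⁻⁴ = 0.988×10⁻⁴ K⁻¹
160 × 3.1×10⁻⁴ × 1.6 = 0.07936 m
Layer 2: 0.988×10⁻⁴ × 0.88 × 700 = 0.0608608 m
Δh = 0.07936 + 0.0608608 = 0.1402208 m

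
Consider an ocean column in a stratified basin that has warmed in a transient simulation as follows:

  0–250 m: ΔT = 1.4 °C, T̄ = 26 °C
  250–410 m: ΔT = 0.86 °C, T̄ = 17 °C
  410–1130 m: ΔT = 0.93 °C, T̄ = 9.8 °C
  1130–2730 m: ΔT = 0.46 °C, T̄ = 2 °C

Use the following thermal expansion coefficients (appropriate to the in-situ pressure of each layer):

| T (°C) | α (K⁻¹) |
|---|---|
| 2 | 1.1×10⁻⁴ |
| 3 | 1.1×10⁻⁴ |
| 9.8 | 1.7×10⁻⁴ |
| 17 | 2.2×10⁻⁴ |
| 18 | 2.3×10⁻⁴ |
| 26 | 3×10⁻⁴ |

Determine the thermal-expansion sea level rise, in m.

Layer 1 at 26 °C → α = 3×10⁻⁴ K⁻¹
Layer 2 at 17 °C → α = 2.2×10⁻⁴ K⁻¹
Layer 3 at 9.8 °C → α = 1.7×10⁻⁴ K⁻¹
Layer 4 at 2 °C → α = 1.1×10⁻⁴ K⁻¹
1.4 × 250 × 3×10⁻⁴ = 0.10500 m
250–410 m: 0.86 × 160 × 2.2×10⁻⁴ = 0.030272 m
0.93 × 1.7×10⁻⁴ × 720 = 0.113832 m
1130–2730 m: 1600 × 0.46 × 1.1×10⁻⁴ = 0.08096 m
Δh = 0.10500 + 0.030272 + 0.113832 + 0.08096 = 0.330064 m

0.33 m of thermosteric rise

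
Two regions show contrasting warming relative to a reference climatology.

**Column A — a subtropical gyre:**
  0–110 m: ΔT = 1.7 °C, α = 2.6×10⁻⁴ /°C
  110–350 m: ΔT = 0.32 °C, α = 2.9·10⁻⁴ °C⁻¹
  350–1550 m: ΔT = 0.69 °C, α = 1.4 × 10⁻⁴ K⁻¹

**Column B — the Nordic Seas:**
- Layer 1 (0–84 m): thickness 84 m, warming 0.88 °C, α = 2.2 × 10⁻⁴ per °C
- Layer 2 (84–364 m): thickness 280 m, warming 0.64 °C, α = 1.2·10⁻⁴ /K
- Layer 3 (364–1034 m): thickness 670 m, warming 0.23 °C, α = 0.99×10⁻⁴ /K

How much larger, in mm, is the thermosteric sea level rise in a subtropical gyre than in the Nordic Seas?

Δh_A − Δh_B ≈ 130 mm

A 1.7 × 2.6×10⁻⁴ × 110 = 0.04862 m
A 0.32 × 240 × 2.9×10⁻⁴ = 0.022272 m
A Layer 3: 0.69 × 1.4×10⁻⁴ × 1200 = 0.11592 m
A total: 0.186812 m
B 0.88 × 2.2×10⁻⁴ × 84 = 0.0162624 m
B 280 × 1.2×10⁻⁴ × 0.64 = 0.021504 m
B 0.23 × 670 × 0.99×10⁻⁴ = 0.0152559 m
B total: 0.0530223 m
Difference: 0.186812 − 0.0530223 = 0.1337897 m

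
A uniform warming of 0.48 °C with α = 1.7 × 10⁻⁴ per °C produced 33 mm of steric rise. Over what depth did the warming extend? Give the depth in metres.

about 400 m

H = Δh/(αΔT) = 0.033 / (1.7×10⁻⁴ × 0.48) ≈ 404.4 m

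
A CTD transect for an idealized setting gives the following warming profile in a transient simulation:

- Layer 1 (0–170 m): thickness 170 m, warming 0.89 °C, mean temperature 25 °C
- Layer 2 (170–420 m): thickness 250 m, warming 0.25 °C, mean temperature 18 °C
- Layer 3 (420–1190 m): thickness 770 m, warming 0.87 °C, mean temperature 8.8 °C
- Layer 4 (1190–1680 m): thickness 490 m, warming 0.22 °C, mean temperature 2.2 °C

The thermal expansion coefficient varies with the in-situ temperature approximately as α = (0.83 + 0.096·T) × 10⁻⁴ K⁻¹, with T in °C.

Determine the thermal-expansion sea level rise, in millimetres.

Layer 1: α = (0.83 + 0.096×25)×10⁻⁴ = 3.23×10⁻⁴ K⁻¹
Layer 2: α = (0.83 + 0.096×18)×10⁻⁴ = 2.558×10⁻⁴ K⁻¹
Layer 3: α = (0.83 + 0.096×8.8)×10⁻⁴ = 1.6748×10⁻⁴ K⁻¹
Layer 4: α = (0.83 + 0.096×2.2)×10⁻⁴ = 1.0412×10⁻⁴ K⁻¹
0–170 m: 0.89 × 170 × 3.23×10⁻⁴ = 0.0488699 m
170–420 m: 250 × 0.25 × 2.558×10⁻⁴ = 0.0159875 m
Layer 3: 1.6748×10⁻⁴ × 0.87 × 770 = 0.112194852 m
Layer 4: 0.22 × 1.0412×10⁻⁴ × 490 = 0.011224136 m
Δh = 0.0488699 + 0.0159875 + 0.112194852 + 0.011224136 = 0.188276388 m ≈ 188 mm

188 mm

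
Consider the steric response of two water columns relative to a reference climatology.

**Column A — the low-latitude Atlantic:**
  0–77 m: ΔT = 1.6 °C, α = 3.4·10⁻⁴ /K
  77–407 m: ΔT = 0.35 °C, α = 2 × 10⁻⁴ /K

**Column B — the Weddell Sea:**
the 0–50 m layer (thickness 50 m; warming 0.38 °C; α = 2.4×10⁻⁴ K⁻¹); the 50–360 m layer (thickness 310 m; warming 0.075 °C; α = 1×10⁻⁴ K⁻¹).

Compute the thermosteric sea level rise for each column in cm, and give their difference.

Δh_A ≈ 6.50 cm, Δh_B ≈ 0.689 cm; difference ≈ 5.81 cm

A 0–77 m: 3.4×10⁻⁴ × 1.6 × 77 = 0.041888 m
A 0.35 × 2×10⁻⁴ × 330 = 0.02310 m
A total: 0.064988 m
B 0–50 m: 0.38 × 2.4×10⁻⁴ × 50 = 0.00456 m
B Layer 2: 1×10⁻⁴ × 0.075 × 310 = 0.002325 m
B total: 0.006885 m
Difference: 0.064988 − 0.006885 = 0.058103 m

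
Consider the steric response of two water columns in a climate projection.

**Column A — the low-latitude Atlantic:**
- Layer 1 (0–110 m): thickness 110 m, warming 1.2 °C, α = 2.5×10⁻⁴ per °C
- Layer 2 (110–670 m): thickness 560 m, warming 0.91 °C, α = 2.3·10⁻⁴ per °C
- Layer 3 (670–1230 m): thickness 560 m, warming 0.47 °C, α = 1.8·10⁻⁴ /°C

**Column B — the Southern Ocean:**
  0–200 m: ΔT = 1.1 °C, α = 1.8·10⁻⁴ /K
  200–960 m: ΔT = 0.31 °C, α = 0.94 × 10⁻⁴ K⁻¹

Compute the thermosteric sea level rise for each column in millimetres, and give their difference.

A 1.2 × 110 × 2.5×10⁻⁴ = 0.03300 m
A 560 × 2.3×10⁻⁴ × 0.91 = 0.117208 m
A 1.8×10⁻⁴ × 560 × 0.47 = 0.047376 m
A total: 0.197584 m
B 1.8×10⁻⁴ × 200 × 1.1 = 0.03960 m
B 0.31 × 0.94×10⁻⁴ × 760 = 0.0221464 m
B total: 0.0617464 m
Difference: 0.197584 − 0.0617464 = 0.1358376 m

Δh_A ≈ 200 mm, Δh_B ≈ 62 mm; difference ≈ 140 mm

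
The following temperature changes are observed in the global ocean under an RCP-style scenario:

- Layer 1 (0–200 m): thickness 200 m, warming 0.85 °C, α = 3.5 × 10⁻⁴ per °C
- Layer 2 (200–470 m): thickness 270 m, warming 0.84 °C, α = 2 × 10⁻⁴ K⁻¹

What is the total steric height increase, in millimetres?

105 mm

0–200 m: 3.5×10⁻⁴ × 0.85 × 200 = 0.05950 m
Layer 2: 0.84 × 2×10⁻⁴ × 270 = 0.04536 m
Δh = 0.05950 + 0.04536 = 0.10486 m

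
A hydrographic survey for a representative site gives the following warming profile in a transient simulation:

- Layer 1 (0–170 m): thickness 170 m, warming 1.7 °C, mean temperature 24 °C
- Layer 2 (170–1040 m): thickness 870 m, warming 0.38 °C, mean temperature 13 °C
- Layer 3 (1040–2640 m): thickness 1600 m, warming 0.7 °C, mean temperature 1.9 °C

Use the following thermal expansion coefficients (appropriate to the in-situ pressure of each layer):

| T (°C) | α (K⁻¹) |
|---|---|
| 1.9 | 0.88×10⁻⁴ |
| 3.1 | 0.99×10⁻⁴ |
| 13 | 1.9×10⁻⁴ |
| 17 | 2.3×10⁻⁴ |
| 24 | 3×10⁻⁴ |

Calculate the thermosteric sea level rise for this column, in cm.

24.8 cm of thermosteric rise

Layer 1 at 24 °C → α = 3×10⁻⁴ K⁻¹
Layer 2 at 13 °C → α = 1.9×10⁻⁴ K⁻¹
Layer 3 at 1.9 °C → α = 0.88×10⁻⁴ K⁻¹
0–170 m: 3×10⁻⁴ × 1.7 × 170 = 0.08670 m
Layer 2: 1.9×10⁻⁴ × 0.38 × 870 = 0.062814 m
Layer 3: 0.88×10⁻⁴ × 0.7 × 1600 = 0.09856 m
Δh = 0.08670 + 0.062814 + 0.09856 = 0.248074 m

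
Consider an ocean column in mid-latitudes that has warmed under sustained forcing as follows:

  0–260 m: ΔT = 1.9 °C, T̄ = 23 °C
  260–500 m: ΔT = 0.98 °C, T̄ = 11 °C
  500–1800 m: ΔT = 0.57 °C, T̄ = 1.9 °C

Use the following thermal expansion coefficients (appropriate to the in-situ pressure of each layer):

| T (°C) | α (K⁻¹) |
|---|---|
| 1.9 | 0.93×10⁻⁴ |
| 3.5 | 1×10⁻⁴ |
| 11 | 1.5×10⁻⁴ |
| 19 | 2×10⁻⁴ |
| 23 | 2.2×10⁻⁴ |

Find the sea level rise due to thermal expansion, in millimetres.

Δh = 210 mm

Layer 1 at 23 °C → α = 2.2×10⁻⁴ K⁻¹
Layer 2 at 11 °C → α = 1.5×10⁻⁴ K⁻¹
Layer 3 at 1.9 °C → α = 0.93×10⁻⁴ K⁻¹
Layer 1: 1.9 × 260 × 2.2×10⁻⁴ = 0.10868 m
Layer 2: 1.5×10⁻⁴ × 240 × 0.98 = 0.03528 m
500–1800 m: 1300 × 0.93×10⁻⁴ × 0.57 = 0.068913 m
Δh = 0.10868 + 0.03528 + 0.068913 = 0.212873 m ≈ 210 mm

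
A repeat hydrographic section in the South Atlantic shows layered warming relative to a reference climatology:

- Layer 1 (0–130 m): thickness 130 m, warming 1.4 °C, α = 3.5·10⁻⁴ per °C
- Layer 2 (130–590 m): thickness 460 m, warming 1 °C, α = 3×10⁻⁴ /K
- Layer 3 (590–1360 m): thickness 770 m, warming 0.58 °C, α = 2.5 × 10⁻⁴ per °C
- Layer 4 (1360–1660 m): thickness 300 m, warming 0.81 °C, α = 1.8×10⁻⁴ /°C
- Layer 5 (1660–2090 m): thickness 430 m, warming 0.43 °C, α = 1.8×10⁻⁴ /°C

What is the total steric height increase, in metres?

about 0.390 m

Layer 1: 1.4 × 3.5×10⁻⁴ × 130 = 0.06370 m
3×10⁻⁴ × 460 × 1 = 0.13800 m
Layer 3: 770 × 2.5×10⁻⁴ × 0.58 = 0.11165 m
1360–1660 m: 0.81 × 1.8×10⁻⁴ × 300 = 0.04374 m
Layer 5: 430 × 0.43 × 1.8×10⁻⁴ = 0.033282 m
Δh = 0.06370 + 0.13800 + 0.11165 + 0.04374 + 0.033282 = 0.390372 m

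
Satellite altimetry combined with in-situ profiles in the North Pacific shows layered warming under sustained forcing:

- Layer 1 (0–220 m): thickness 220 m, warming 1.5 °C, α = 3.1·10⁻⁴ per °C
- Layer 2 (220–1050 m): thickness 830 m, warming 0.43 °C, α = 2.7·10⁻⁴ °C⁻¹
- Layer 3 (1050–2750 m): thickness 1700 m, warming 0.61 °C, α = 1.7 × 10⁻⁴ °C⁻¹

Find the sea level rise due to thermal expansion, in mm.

0–220 m: 3.1×10⁻⁴ × 1.5 × 220 = 0.10230 m
Layer 2: 2.7×10⁻⁴ × 0.43 × 830 = 0.096363 m
1.7×10⁻⁴ × 0.61 × 1700 = 0.17629 m
Δh = 0.10230 + 0.096363 + 0.17629 = 0.374953 m ≈ 370 mm

Δh ≈ 370 mm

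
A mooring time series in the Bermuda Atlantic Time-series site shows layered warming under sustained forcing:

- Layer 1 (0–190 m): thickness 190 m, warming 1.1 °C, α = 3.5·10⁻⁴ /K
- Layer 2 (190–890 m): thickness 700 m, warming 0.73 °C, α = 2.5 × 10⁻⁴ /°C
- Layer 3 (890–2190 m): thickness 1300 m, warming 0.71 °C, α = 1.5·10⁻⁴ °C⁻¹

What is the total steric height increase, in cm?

0–190 m: 190 × 3.5×10⁻⁴ × 1.1 = 0.07315 m
190–890 m: 700 × 2.5×10⁻⁴ × 0.73 = 0.12775 m
Layer 3: 1300 × 0.71 × 1.5×10⁻⁴ = 0.13845 m
Δh = 0.07315 + 0.12775 + 0.13845 = 0.33935 m ≈ 34 cm

34 cm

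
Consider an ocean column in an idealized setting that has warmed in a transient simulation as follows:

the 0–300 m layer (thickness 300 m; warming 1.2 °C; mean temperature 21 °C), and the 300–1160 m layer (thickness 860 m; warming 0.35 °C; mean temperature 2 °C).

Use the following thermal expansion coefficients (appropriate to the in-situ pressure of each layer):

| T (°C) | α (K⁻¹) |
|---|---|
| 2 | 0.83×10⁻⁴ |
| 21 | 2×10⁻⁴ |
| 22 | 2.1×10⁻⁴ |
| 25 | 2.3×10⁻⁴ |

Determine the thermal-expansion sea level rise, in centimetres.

9.70 cm of thermosteric rise

Layer 1 at 21 °C → α = 2×10⁻⁴ K⁻¹
Layer 2 at 2 °C → α = 0.83×10⁻⁴ K⁻¹
2×10⁻⁴ × 300 × 1.2 = 0.07200 m
Layer 2: 0.35 × 0.83×10⁻⁴ × 860 = 0.024983 m
Δh = 0.07200 + 0.024983 = 0.096983 m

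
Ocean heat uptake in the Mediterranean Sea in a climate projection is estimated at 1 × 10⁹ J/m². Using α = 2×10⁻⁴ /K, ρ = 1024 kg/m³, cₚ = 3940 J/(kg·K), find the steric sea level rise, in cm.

5.0 cm of thermosteric rise

Δh = αQ/(ρcₚ) = 2×10⁻⁴ × 1×10⁹ / (1024 × 3940) ≈ 0.049572 m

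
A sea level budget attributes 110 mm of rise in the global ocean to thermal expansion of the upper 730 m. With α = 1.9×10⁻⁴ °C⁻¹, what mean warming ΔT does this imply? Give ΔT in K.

about 0.79 K

ΔT = Δh/(αH) = 0.11 / (1.9×10⁻⁴ × 730) ≈ 0.7931 K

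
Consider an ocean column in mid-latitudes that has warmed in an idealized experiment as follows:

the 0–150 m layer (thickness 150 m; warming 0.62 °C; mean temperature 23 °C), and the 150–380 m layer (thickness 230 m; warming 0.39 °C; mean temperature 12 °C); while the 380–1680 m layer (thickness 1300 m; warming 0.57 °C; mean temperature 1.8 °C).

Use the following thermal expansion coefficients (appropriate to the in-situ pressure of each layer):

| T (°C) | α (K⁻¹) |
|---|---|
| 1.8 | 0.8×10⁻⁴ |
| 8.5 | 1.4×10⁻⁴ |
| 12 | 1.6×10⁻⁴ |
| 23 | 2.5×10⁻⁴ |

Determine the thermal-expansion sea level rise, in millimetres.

96.9 mm of thermosteric rise

Layer 1 at 23 °C → α = 2.5×10⁻⁴ K⁻¹
Layer 2 at 12 °C → α = 1.6×10⁻⁴ K⁻¹
Layer 3 at 1.8 °C → α = 0.8×10⁻⁴ K⁻¹
Layer 1: 0.62 × 2.5×10⁻⁴ × 150 = 0.02325 m
230 × 1.6×10⁻⁴ × 0.39 = 0.014352 m
Layer 3: 1300 × 0.57 × 0.8×10⁻⁴ = 0.05928 m
Δh = 0.02325 + 0.014352 + 0.05928 = 0.096882 m ≈ 96.9 mm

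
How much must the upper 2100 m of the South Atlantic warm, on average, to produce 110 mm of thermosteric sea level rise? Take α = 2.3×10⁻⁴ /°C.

ΔT = Δh/(αH) = 0.11 / (2.3×10⁻⁴ × 2100) ≈ 0.2277 °C

about 0.23 °C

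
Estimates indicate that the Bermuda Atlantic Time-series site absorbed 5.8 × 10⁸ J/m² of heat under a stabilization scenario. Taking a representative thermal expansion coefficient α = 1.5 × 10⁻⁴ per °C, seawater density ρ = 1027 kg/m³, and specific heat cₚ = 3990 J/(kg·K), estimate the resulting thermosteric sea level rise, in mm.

21.2 mm

Δh = αQ/(ρcₚ) = 1.5×10⁻⁴ × 5.8×10⁸ / (1027 × 3990) ≈ 0.021231 m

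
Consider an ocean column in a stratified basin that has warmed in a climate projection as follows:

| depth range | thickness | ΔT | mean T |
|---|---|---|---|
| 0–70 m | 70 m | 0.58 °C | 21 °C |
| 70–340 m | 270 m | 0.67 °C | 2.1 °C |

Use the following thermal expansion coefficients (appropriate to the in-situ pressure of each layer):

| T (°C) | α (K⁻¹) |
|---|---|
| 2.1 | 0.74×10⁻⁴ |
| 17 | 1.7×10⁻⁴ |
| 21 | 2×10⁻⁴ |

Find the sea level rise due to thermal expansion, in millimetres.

Layer 1 at 21 °C → α = 2×10⁻⁴ K⁻¹
Layer 2 at 2.1 °C → α = 0.74×10⁻⁴ K⁻¹
Layer 1: 70 × 0.58 × 2×10⁻⁴ = 0.00812 m
Layer 2: 270 × 0.67 × 0.74×10⁻⁴ = 0.0133866 m
Δh = 0.00812 + 0.0133866 = 0.0215066 m

about 21.5 mm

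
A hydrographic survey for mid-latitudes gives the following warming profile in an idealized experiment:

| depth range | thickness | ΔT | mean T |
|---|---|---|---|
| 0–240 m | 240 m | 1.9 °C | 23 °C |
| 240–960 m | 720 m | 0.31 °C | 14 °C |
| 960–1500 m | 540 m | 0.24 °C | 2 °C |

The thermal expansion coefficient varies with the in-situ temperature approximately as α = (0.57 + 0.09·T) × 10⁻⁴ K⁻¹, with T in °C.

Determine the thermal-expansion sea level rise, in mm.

Layer 1: α = (0.57 + 0.09×23)×10⁻⁴ = 2.64×10⁻⁴ K⁻¹
Layer 2: α = (0.57 + 0.09×14)×10⁻⁴ = 1.83×10⁻⁴ K⁻¹
Layer 3: α = (0.57 + 0.09×2)×10⁻⁴ = 0.75×10⁻⁴ K⁻¹
0–240 m: 1.9 × 240 × 2.64×10⁻⁴ = 0.120384 m
1.83×10⁻⁴ × 720 × 0.31 = 0.0408456 m
540 × 0.75×10⁻⁴ × 0.24 = 0.00972 m
Δh = 0.120384 + 0.0408456 + 0.00972 = 0.1709496 m ≈ 171 mm

Δh = 171 mm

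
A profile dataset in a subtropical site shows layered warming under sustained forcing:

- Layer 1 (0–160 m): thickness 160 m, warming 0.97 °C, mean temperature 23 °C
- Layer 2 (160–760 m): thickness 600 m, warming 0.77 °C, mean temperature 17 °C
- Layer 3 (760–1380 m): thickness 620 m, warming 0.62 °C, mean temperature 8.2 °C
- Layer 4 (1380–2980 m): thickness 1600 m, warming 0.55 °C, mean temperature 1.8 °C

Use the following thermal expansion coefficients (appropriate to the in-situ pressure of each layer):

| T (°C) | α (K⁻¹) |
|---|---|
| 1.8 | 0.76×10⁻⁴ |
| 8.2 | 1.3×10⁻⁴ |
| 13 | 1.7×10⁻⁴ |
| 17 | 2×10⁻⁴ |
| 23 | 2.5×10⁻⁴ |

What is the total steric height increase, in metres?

Layer 1 at 23 °C → α = 2.5×10⁻⁴ K⁻¹
Layer 2 at 17 °C → α = 2×10⁻⁴ K⁻¹
Layer 3 at 8.2 °C → α = 1.3×10⁻⁴ K⁻¹
Layer 4 at 1.8 °C → α = 0.76×10⁻⁴ K⁻¹
Layer 1: 0.97 × 160 × 2.5×10⁻⁴ = 0.03880 m
Layer 2: 0.77 × 2×10⁻⁴ × 600 = 0.09240 m
760–1380 m: 1.3×10⁻⁴ × 620 × 0.62 = 0.049972 m
1380–2980 m: 0.55 × 1600 × 0.76×10⁻⁴ = 0.06688 m
Δh = 0.03880 + 0.09240 + 0.049972 + 0.06688 = 0.248052 m

0.25 m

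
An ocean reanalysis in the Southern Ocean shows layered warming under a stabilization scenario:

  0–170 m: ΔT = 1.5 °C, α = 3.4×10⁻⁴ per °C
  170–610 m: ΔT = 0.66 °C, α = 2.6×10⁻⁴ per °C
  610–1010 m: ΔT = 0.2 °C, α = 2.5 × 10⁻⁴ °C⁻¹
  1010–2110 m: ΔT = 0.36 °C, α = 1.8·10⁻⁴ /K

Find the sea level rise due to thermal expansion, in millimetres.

Δh ≈ 253 mm

170 × 3.4×10⁻⁴ × 1.5 = 0.08670 m
170–610 m: 440 × 0.66 × 2.6×10⁻⁴ = 0.075504 m
610–1010 m: 0.2 × 400 × 2.5×10⁻⁴ = 0.02000 m
Layer 4: 0.36 × 1.8×10⁻⁴ × 1100 = 0.07128 m
Δh = 0.08670 + 0.075504 + 0.02000 + 0.07128 = 0.253484 m ≈ 253 mm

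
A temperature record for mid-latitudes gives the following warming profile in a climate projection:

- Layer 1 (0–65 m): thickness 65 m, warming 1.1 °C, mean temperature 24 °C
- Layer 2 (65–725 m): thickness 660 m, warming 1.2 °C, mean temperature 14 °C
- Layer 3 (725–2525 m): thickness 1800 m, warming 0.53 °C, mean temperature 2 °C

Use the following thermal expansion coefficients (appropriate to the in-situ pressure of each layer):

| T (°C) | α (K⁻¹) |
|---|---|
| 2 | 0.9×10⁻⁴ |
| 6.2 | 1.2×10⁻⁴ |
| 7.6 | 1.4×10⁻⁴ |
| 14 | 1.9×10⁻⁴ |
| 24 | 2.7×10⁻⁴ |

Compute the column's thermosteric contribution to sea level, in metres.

about 0.256 m

Layer 1 at 24 °C → α = 2.7×10⁻⁴ K⁻¹
Layer 2 at 14 °C → α = 1.9×10⁻⁴ K⁻¹
Layer 3 at 2 °C → α = 0.9×10⁻⁴ K⁻¹
1.1 × 65 × 2.7×10⁻⁴ = 0.019305 m
Layer 2: 1.2 × 660 × 1.9×10⁻⁴ = 0.15048 m
725–2525 m: 0.9×10⁻⁴ × 1800 × 0.53 = 0.08586 m
Δh = 0.019305 + 0.15048 + 0.08586 = 0.255645 m ≈ 0.256 m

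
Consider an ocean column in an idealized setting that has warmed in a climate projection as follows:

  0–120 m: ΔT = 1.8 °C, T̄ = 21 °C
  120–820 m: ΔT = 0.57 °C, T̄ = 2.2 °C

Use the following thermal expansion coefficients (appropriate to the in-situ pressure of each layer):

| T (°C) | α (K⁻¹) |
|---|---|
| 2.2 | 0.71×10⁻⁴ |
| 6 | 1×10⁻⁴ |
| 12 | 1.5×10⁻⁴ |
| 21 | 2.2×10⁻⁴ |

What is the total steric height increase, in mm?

76 mm

Layer 1 at 21 °C → α = 2.2×10⁻⁴ K⁻¹
Layer 2 at 2.2 °C → α = 0.71×10⁻⁴ K⁻¹
0–120 m: 2.2×10⁻⁴ × 120 × 1.8 = 0.04752 m
120–820 m: 0.57 × 0.71×10⁻⁴ × 700 = 0.028329 m
Δh = 0.04752 + 0.028329 = 0.075849 m ≈ 76 mm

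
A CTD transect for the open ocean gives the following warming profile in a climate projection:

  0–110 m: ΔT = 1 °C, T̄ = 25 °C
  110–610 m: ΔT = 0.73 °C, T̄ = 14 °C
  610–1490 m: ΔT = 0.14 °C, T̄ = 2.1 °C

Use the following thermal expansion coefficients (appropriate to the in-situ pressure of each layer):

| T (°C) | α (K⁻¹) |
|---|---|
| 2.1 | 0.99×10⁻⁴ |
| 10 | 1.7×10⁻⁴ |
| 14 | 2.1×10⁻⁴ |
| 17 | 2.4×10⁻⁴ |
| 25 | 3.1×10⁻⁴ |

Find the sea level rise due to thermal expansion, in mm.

Δh ≈ 123 mm

Layer 1 at 25 °C → α = 3.1×10⁻⁴ K⁻¹
Layer 2 at 14 °C → α = 2.1×10⁻⁴ K⁻¹
Layer 3 at 2.1 °C → α = 0.99×10⁻⁴ K⁻¹
0–110 m: 1 × 3.1×10⁻⁴ × 110 = 0.03410 m
0.73 × 500 × 2.1×10⁻⁴ = 0.07665 m
610–1490 m: 0.14 × 880 × 0.99×10⁻⁴ = 0.0121968 m
Δh = 0.03410 + 0.07665 + 0.0121968 = 0.1229468 m ≈ 123 mm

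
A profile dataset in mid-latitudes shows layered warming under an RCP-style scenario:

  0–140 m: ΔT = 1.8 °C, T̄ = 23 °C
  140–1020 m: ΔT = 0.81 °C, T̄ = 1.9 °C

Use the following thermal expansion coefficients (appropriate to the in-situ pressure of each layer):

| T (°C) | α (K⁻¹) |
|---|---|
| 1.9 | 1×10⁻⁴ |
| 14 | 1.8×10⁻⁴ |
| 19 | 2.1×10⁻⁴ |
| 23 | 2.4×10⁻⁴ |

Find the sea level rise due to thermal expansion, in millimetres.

132 mm of thermosteric rise

Layer 1 at 23 °C → α = 2.4×10⁻⁴ K⁻¹
Layer 2 at 1.9 °C → α = 1×10⁻⁴ K⁻¹
Layer 1: 1.8 × 140 × 2.4×10⁻⁴ = 0.06048 m
Layer 2: 1×10⁻⁴ × 880 × 0.81 = 0.07128 m
Δh = 0.06048 + 0.07128 = 0.13176 m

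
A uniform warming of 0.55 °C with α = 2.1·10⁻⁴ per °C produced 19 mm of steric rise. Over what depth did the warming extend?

H = Δh/(αΔT) = 0.019 / (2.1×10⁻⁴ × 0.55) ≈ 164.5 m

165 m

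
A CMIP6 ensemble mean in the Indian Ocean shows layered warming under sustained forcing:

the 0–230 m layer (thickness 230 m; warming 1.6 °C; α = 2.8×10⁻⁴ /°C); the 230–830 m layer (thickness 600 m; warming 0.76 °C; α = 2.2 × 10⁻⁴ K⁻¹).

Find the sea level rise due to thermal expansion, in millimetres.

0–230 m: 230 × 2.8×10⁻⁴ × 1.6 = 0.10304 m
Layer 2: 600 × 2.2×10⁻⁴ × 0.76 = 0.10032 m
Δh = 0.10304 + 0.10032 = 0.20336 m ≈ 200 mm

Δh = 200 mm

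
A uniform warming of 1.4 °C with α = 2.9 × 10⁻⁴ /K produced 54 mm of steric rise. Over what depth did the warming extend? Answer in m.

H = Δh/(αΔT) = 0.054 / (2.9×10⁻⁴ × 1.4) ≈ 133.0 m

133 m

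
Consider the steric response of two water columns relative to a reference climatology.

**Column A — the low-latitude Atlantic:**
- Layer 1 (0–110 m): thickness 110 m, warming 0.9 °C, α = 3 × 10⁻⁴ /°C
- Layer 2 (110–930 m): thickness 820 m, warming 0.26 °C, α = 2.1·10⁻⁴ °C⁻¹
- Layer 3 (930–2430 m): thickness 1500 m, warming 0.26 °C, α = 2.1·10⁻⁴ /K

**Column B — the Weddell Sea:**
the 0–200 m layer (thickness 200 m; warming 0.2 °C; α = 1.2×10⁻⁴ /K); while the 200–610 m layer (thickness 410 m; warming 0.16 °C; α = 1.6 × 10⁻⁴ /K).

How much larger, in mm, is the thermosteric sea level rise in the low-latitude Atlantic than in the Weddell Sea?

A 0–110 m: 110 × 3×10⁻⁴ × 0.9 = 0.02970 m
A 110–930 m: 2.1×10⁻⁴ × 820 × 0.26 = 0.044772 m
A 930–2430 m: 2.1×10⁻⁴ × 1500 × 0.26 = 0.08190 m
A total: 0.156372 m
B 0–200 m: 0.2 × 1.2×10⁻⁴ × 200 = 0.00480 m
B 200–610 m: 0.16 × 410 × 1.6×10⁻⁴ = 0.010496 m
B total: 0.015296 m
Difference: 0.156372 − 0.015296 = 0.141076 m

140 mm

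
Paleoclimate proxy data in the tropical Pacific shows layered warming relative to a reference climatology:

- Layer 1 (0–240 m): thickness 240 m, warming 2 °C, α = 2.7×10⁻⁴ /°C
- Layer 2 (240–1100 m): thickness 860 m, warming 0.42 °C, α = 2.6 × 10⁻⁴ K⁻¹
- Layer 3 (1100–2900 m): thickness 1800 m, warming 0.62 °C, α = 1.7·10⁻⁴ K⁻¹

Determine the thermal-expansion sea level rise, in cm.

Layer 1: 240 × 2 × 2.7×10⁻⁴ = 0.12960 m
0.42 × 2.6×10⁻⁴ × 860 = 0.093912 m
1100–2900 m: 0.62 × 1.7×10⁻⁴ × 1800 = 0.18972 m
Δh = 0.12960 + 0.093912 + 0.18972 = 0.413232 m

Δh = 41.3 cm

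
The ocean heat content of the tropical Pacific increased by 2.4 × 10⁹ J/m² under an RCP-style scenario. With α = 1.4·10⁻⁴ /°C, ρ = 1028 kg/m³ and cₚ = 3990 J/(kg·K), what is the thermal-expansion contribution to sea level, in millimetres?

Δh ≈ 82 mm

Δh = αQ/(ρcₚ) = 1.4×10⁻⁴ × 2.4×10⁹ / (1028 × 3990) ≈ 0.081917 m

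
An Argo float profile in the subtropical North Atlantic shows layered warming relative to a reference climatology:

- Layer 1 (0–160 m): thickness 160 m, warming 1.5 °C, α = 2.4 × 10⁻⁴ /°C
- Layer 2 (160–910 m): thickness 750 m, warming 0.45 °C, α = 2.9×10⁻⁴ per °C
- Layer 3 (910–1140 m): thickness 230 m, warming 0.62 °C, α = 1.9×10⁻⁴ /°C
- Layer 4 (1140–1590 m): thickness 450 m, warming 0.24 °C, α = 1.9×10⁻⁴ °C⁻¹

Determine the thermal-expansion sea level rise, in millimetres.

Layer 1: 160 × 2.4×10⁻⁴ × 1.5 = 0.05760 m
Layer 2: 750 × 2.9×10⁻⁴ × 0.45 = 0.097875 m
Layer 3: 1.9×10⁻⁴ × 0.62 × 230 = 0.027094 m
1140–1590 m: 450 × 1.9×10⁻⁴ × 0.24 = 0.02052 m
Δh = 0.05760 + 0.097875 + 0.027094 + 0.02052 = 0.203089 m ≈ 203 mm

Δh ≈ 203 mm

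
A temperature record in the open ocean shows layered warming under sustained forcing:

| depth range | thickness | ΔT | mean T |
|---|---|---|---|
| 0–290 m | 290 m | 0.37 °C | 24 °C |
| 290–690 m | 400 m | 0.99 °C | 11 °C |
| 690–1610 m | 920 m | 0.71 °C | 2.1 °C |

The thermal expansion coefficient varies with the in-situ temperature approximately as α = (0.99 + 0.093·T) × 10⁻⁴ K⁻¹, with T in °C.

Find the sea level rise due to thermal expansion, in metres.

Δh ≈ 0.192 m

Layer 1: α = (0.99 + 0.093×24)×10⁻⁴ = 3.222×10⁻⁴ K⁻¹
Layer 2: α = (0.99 + 0.093×11)×10⁻⁴ = 2.013×10⁻⁴ K⁻¹
Layer 3: α = (0.99 + 0.093×2.1)×10⁻⁴ = 1.1853×10⁻⁴ K⁻¹
Layer 1: 290 × 0.37 × 3.222×10⁻⁴ = 0.03457206 m
400 × 2.013×10⁻⁴ × 0.99 = 0.0797148 m
Layer 3: 0.71 × 920 × 1.1853×10⁻⁴ = 0.077423796 m
Δh = 0.03457206 + 0.0797148 + 0.077423796 = 0.191710656 m ≈ 0.192 m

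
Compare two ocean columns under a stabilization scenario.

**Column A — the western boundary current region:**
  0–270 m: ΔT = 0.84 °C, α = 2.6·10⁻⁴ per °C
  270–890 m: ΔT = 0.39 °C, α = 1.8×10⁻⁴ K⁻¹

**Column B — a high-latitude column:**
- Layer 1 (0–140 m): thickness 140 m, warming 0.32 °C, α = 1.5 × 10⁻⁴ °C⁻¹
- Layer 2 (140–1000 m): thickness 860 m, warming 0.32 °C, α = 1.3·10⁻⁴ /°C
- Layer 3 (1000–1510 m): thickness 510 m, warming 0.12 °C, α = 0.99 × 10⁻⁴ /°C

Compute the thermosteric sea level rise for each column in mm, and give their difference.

Δh_A ≈ 100 mm, Δh_B ≈ 49 mm; difference ≈ 54 mm

A 0.84 × 270 × 2.6×10⁻⁴ = 0.058968 m
A Layer 2: 0.39 × 620 × 1.8×10⁻⁴ = 0.043524 m
A total: 0.102492 m
B Layer 1: 1.5×10⁻⁴ × 140 × 0.32 = 0.00672 m
B 1.3×10⁻⁴ × 0.32 × 860 = 0.035776 m
B 0.99×10⁻⁴ × 510 × 0.12 = 0.0060588 m
B total: 0.0485548 m
Difference: 0.102492 − 0.0485548 = 0.0539372 m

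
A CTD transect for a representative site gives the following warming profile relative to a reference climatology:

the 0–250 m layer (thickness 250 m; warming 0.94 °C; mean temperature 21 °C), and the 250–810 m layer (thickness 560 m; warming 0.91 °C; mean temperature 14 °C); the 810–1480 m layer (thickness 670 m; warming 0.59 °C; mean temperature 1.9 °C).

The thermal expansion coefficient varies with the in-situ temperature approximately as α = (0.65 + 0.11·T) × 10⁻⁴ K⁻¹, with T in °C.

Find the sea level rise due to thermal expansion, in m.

Layer 1: α = (0.65 + 0.11×21)×10⁻⁴ = 2.96×10⁻⁴ K⁻¹
Layer 2: α = (0.65 + 0.11×14)×10⁻⁴ = 2.19×10⁻⁴ K⁻¹
Layer 3: α = (0.65 + 0.11×1.9)×10⁻⁴ = 0.859×10⁻⁴ K⁻¹
Layer 1: 0.94 × 250 × 2.96×10⁻⁴ = 0.06956 m
Layer 2: 0.91 × 560 × 2.19×10⁻⁴ = 0.1116024 m
0.59 × 670 × 0.859×10⁻⁴ = 0.03395627 m
Δh = 0.06956 + 0.1116024 + 0.03395627 = 0.21511867 m ≈ 0.215 m

0.215 m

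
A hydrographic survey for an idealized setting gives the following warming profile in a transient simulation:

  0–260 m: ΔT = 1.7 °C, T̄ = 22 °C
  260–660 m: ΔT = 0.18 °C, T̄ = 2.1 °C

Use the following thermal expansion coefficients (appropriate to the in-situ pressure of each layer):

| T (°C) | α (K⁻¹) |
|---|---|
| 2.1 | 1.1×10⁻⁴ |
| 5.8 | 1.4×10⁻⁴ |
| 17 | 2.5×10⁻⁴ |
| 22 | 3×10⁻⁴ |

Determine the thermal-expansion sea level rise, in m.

Layer 1 at 22 °C → α = 3×10⁻⁴ K⁻¹
Layer 2 at 2.1 °C → α = 1.1×10⁻⁴ K⁻¹
3×10⁻⁴ × 1.7 × 260 = 0.13260 m
Layer 2: 1.1×10⁻⁴ × 0.18 × 400 = 0.00792 m
Δh = 0.13260 + 0.00792 = 0.14052 m

Δh = 0.141 m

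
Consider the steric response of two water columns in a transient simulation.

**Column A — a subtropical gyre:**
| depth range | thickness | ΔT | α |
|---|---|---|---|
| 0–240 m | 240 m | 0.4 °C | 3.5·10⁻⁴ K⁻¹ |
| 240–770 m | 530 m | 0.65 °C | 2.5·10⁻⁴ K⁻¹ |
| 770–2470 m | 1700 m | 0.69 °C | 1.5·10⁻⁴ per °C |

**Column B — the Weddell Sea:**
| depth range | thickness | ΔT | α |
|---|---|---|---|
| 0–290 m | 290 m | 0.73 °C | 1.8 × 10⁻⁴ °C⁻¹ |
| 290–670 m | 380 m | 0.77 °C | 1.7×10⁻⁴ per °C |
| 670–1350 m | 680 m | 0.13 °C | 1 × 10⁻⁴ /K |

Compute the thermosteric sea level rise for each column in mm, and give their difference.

A 0–240 m: 3.5×10⁻⁴ × 240 × 0.4 = 0.03360 m
A 0.65 × 530 × 2.5×10⁻⁴ = 0.086125 m
A 770–2470 m: 0.69 × 1.5×10⁻⁴ × 1700 = 0.17595 m
A total: 0.295675 m
B Layer 1: 0.73 × 1.8×10⁻⁴ × 290 = 0.038106 m
B 1.7×10⁻⁴ × 380 × 0.77 = 0.049742 m
B Layer 3: 680 × 1×10⁻⁴ × 0.13 = 0.00884 m
B total: 0.096688 m
Difference: 0.295675 − 0.096688 = 0.198987 m

A: 296 mm; B: 96.7 mm; difference 199 mm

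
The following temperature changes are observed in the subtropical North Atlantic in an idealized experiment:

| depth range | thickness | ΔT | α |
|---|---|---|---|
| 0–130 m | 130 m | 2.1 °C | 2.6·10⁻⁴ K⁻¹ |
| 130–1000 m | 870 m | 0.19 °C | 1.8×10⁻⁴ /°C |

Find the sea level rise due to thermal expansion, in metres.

0–130 m: 2.1 × 130 × 2.6×10⁻⁴ = 0.07098 m
0.19 × 870 × 1.8×10⁻⁴ = 0.029754 m
Δh = 0.07098 + 0.029754 = 0.100734 m

Δh = 0.10 m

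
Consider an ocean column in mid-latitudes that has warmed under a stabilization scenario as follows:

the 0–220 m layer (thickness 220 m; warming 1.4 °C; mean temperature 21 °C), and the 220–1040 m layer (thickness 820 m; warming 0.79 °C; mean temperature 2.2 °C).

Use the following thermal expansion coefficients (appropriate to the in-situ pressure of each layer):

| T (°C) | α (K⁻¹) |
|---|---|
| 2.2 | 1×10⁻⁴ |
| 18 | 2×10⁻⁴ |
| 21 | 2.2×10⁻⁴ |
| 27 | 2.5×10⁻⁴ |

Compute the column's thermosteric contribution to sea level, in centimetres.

Layer 1 at 21 °C → α = 2.2×10⁻⁴ K⁻¹
Layer 2 at 2.2 °C → α = 1×10⁻⁴ K⁻¹
2.2×10⁻⁴ × 220 × 1.4 = 0.06776 m
220–1040 m: 820 × 1×10⁻⁴ × 0.79 = 0.06478 m
Δh = 0.06776 + 0.06478 = 0.13254 m ≈ 13.3 cm

Δh ≈ 13.3 cm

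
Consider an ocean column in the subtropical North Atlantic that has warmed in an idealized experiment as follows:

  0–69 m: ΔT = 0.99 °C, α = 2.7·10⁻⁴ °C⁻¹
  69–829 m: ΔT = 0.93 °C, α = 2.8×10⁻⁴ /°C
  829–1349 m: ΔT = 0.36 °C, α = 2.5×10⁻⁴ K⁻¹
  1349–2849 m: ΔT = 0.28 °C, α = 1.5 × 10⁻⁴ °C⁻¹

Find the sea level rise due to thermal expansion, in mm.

2.7×10⁻⁴ × 69 × 0.99 = 0.0184437 m
69–829 m: 2.8×10⁻⁴ × 0.93 × 760 = 0.197904 m
Layer 3: 0.36 × 2.5×10⁻⁴ × 520 = 0.04680 m
1349–2849 m: 0.28 × 1.5×10⁻⁴ × 1500 = 0.06300 m
Δh = 0.0184437 + 0.197904 + 0.04680 + 0.06300 = 0.3261477 m

326 mm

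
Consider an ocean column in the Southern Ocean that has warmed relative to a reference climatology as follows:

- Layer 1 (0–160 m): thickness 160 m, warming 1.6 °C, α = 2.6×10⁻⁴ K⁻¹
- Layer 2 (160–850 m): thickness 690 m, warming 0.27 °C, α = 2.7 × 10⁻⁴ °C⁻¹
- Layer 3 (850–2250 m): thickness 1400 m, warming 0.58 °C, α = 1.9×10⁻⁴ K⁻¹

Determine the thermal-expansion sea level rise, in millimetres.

271 mm

0–160 m: 160 × 2.6×10⁻⁴ × 1.6 = 0.06656 m
160–850 m: 2.7×10⁻⁴ × 690 × 0.27 = 0.050301 m
850–2250 m: 1.9×10⁻⁴ × 1400 × 0.58 = 0.15428 m
Δh = 0.06656 + 0.050301 + 0.15428 = 0.271141 m ≈ 271 mm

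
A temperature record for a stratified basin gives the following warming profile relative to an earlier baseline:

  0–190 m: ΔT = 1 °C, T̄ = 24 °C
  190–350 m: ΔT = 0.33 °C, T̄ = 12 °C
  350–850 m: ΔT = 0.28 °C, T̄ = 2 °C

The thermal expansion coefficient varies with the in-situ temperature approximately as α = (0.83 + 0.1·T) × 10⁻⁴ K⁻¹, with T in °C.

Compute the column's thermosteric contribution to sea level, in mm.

Layer 1: α = (0.83 + 0.1×24)×10⁻⁴ = 3.23×10⁻⁴ K⁻¹
Layer 2: α = (0.83 + 0.1×12)×10⁻⁴ = 2.03×10⁻⁴ K⁻¹
Layer 3: α = (0.83 + 0.1×2)×10⁻⁴ = 1.03×10⁻⁴ K⁻¹
1 × 3.23×10⁻⁴ × 190 = 0.06137 m
190–350 m: 0.33 × 2.03×10⁻⁴ × 160 = 0.0107184 m
1.03×10⁻⁴ × 500 × 0.28 = 0.01442 m
Δh = 0.06137 + 0.0107184 + 0.01442 = 0.0865084 m ≈ 86.5 mm

about 86.5 mm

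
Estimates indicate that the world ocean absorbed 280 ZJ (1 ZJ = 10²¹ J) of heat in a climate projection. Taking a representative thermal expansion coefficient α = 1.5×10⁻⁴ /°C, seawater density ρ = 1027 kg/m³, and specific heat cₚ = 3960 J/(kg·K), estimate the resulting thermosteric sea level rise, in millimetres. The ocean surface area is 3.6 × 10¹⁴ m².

28.7 mm of thermosteric rise

Per unit area: Q = 280×10²¹ / (3.6×10¹⁴) ≈ 7.778×10⁸ J/m²
Δh = αQ/(ρcₚ) = 1.5×10⁻⁴ × 7.778×10⁸ / (1027 × 3960) ≈ 0.028688 m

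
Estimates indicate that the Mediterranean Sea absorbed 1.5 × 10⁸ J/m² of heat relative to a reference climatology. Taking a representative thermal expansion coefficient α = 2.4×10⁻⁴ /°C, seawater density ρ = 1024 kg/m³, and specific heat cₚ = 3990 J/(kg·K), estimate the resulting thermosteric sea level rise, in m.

0.0088 m

Δh = αQ/(ρcₚ) = 2.4×10⁻⁴ × 1.5×10⁸ / (1024 × 3990) ≈ 0.0088111 m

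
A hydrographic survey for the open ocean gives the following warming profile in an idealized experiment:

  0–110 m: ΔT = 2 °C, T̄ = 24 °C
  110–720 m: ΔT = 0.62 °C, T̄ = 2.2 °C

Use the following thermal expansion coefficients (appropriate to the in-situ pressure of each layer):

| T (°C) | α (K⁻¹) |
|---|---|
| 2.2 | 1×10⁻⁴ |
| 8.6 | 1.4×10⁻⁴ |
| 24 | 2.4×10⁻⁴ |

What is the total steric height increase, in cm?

Δh ≈ 9.1 cm

Layer 1 at 24 °C → α = 2.4×10⁻⁴ K⁻¹
Layer 2 at 2.2 °C → α = 1×10⁻⁴ K⁻¹
110 × 2.4×10⁻⁴ × 2 = 0.05280 m
1×10⁻⁴ × 0.62 × 610 = 0.03782 m
Δh = 0.05280 + 0.03782 = 0.09062 m ≈ 9.1 cm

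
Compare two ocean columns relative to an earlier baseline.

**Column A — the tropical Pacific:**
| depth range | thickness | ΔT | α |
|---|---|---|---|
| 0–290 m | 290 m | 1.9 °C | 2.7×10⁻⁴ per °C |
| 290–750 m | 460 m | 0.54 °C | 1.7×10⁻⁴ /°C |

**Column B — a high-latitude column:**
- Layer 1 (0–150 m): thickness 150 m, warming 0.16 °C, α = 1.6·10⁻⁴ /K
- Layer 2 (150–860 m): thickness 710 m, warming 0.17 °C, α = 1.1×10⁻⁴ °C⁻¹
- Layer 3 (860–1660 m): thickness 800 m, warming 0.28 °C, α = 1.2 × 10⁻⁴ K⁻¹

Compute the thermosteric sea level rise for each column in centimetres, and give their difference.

A 290 × 2.7×10⁻⁴ × 1.9 = 0.14877 m
A Layer 2: 460 × 0.54 × 1.7×10⁻⁴ = 0.042228 m
A total: 0.190998 m
B 0–150 m: 150 × 1.6×10⁻⁴ × 0.16 = 0.00384 m
B Layer 2: 0.17 × 1.1×10⁻⁴ × 710 = 0.013277 m
B 860–1660 m: 0.28 × 1.2×10⁻⁴ × 800 = 0.02688 m
B total: 0.043997 m
Difference: 0.190998 − 0.043997 = 0.147001 m

Δh_A ≈ 19 cm, Δh_B ≈ 4.4 cm; difference ≈ 15 cm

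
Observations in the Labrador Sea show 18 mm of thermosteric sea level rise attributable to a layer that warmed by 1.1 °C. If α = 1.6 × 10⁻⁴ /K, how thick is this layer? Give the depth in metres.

H = Δh/(αΔT) = 0.018 / (1.6×10⁻⁴ × 1.1) ≈ 102.3 m

H ≈ 102 m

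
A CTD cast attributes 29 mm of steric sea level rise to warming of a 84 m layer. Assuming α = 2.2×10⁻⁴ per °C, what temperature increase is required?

1.57 K

ΔT = Δh/(αH) = 0.029 / (2.2×10⁻⁴ × 84) ≈ 1.569 K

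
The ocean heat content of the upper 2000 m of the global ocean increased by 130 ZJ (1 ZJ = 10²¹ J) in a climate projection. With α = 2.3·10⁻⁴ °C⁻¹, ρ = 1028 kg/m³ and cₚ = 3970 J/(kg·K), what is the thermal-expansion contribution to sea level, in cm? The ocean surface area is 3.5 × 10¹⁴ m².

Per unit area: Q = 130×10²¹ / (3.5×10¹⁴) ≈ 3.714×10⁸ J/m²
Δh = αQ/(ρcₚ) = 2.3×10⁻⁴ × 3.714×10⁸ / (1028 × 3970) ≈ 0.020931 m

2.1 cm of thermosteric rise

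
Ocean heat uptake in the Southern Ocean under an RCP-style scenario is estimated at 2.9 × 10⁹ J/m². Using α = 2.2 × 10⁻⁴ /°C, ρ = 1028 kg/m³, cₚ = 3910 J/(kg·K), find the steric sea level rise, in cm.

Δh = αQ/(ρcₚ) = 2.2×10⁻⁴ × 2.9×10⁹ / (1028 × 3910) ≈ 0.15873 m

Δh = 16 cm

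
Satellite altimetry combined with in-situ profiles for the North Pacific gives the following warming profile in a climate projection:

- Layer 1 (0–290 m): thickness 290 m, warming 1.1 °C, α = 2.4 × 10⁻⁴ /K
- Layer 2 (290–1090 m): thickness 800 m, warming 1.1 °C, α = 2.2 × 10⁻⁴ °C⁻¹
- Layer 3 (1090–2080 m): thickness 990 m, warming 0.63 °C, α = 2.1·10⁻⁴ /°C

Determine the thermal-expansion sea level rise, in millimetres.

0–290 m: 290 × 2.4×10⁻⁴ × 1.1 = 0.07656 m
Layer 2: 2.2×10⁻⁴ × 800 × 1.1 = 0.19360 m
1090–2080 m: 2.1×10⁻⁴ × 990 × 0.63 = 0.130977 m
Δh = 0.07656 + 0.19360 + 0.130977 = 0.401137 m

400 mm of thermosteric rise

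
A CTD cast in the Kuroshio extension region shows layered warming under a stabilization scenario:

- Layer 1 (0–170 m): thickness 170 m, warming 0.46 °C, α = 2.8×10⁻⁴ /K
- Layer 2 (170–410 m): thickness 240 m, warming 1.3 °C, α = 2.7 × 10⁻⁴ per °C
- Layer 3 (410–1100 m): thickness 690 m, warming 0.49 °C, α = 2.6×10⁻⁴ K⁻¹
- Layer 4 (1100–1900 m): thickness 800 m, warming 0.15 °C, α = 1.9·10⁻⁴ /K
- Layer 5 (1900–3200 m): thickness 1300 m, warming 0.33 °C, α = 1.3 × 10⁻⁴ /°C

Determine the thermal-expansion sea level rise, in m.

Δh = 0.273 m

0–170 m: 0.46 × 2.8×10⁻⁴ × 170 = 0.021896 m
Layer 2: 1.3 × 240 × 2.7×10⁻⁴ = 0.08424 m
410–1100 m: 690 × 0.49 × 2.6×10⁻⁴ = 0.087906 m
Layer 4: 800 × 0.15 × 1.9×10⁻⁴ = 0.02280 m
Layer 5: 1.3×10⁻⁴ × 0.33 × 1300 = 0.05577 m
Δh = 0.021896 + 0.08424 + 0.087906 + 0.02280 + 0.05577 = 0.272612 m ≈ 0.273 m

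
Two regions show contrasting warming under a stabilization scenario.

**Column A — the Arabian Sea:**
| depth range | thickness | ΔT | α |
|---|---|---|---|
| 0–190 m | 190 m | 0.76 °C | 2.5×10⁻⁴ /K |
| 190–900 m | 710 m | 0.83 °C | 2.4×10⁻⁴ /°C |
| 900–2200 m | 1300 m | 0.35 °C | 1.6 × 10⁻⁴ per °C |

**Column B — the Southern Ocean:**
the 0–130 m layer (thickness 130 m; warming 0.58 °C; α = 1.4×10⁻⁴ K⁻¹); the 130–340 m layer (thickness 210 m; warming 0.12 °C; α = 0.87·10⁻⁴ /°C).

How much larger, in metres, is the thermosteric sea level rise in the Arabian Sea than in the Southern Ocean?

0.238 m

A Layer 1: 0.76 × 2.5×10⁻⁴ × 190 = 0.03610 m
A 190–900 m: 0.83 × 2.4×10⁻⁴ × 710 = 0.141432 m
A 1300 × 1.6×10⁻⁴ × 0.35 = 0.07280 m
A total: 0.250332 m
B 0–130 m: 130 × 1.4×10⁻⁴ × 0.58 = 0.010556 m
B 130–340 m: 0.12 × 210 × 0.87×10⁻⁴ = 0.0021924 m
B total: 0.0127484 m
Difference: 0.250332 − 0.0127484 = 0.2375836 m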